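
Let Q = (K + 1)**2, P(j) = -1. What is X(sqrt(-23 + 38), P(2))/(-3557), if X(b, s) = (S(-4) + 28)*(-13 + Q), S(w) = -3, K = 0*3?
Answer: 300/3557 ≈ 0.084341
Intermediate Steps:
K = 0
Q = 1 (Q = (0 + 1)**2 = 1**2 = 1)
X(b, s) = -300 (X(b, s) = (-3 + 28)*(-13 + 1) = 25*(-12) = -300)
X(sqrt(-23 + 38), P(2))/(-3557) = -300/(-3557) = -300*(-1/3557) = 300/3557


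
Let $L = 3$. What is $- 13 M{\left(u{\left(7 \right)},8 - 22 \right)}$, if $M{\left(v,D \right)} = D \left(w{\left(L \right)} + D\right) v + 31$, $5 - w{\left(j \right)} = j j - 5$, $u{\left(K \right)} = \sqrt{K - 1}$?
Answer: $-403 - 2366 \sqrt{6} \approx -6198.5$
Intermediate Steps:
$u{\left(K \right)} = \sqrt{-1 + K}$
$w{\left(j \right)} = 10 - j^{2}$ ($w{\left(j \right)} = 5 - \left(j j - 5\right) = 5 - \left(j^{2} - 5\right) = 5 - \left(-5 + j^{2}\right) = 10 - j^{2}$)
$M{\left(v,D \right)} = 31 + D v \left(1 + D\right)$ ($M{\left(v,D \right)} = D \left(\left(10 - 3^{2}\right) + D\right) v + 31 = D \left(\left(10 - 9\right) + D\right) v + 31 = D \left(1 + D\right) v + 31 = D v \left(1 + D\right) + 31 = 31 + D v \left(1 + D\right)$)
$- 13 M{\left(u{\left(7 \right)},8 - 22 \right)} = - 13 \left(31 + \left(8 - 22\right) \sqrt{-1 + 7} + \sqrt{-1 + 7} \left(8 - 22\right)^{2}\right) = - 13 \left(31 + \left(8 - 22\right) \sqrt{6} + \sqrt{6} \left(8 - 22\right)^{2}\right) = - 13 \left(31 - 14 \sqrt{6} + \sqrt{6} \left(-14\right)^{2}\right) = - 13 \left(31 - 14 \sqrt{6} + \sqrt{6} \cdot 196\right) = - 13 \left(31 - 14 \sqrt{6} + 196 \sqrt{6}\right) = - 13 \left(31 + 182 \sqrt{6}\right) = -403 - 2366 \sqrt{6}$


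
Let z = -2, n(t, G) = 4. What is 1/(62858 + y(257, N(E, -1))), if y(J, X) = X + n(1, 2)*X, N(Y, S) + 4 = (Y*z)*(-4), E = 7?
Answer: 1/63118 ≈ 1.5843e-5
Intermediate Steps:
N(Y, S) = -4 + 8*Y (N(Y, S) = -4 + (Y*(-2))*(-4) = -4 - 2*Y*(-4) = -4 + 8*Y)
y(J, X) = 5*X (y(J, X) = X + 4*X = 5*X)
1/(62858 + y(257, N(E, -1))) = 1/(62858 + 5*(-4 + 8*7)) = 1/(62858 + 5*(-4 + 56)) = 1/(62858 + 5*52) = 1/(62858 + 260) = 1/63118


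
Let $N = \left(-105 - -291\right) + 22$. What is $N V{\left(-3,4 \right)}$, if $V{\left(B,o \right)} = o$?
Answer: $832$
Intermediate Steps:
$N = 208$ ($N = \left(-105 + 291\right) + 22 = 186 + 22 = 208$)
$N V{\left(-3,4 \right)} = 208 \cdot 4 = 832$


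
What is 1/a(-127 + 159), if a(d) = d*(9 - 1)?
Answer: 1/256 ≈ 0.0039063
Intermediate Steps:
a(d) = 8*d (a(d) = d*8 = 8*d)
1/a(-127 + 159) = 1/(8*(-127 + 159)) = 1/(8*32) = 1/256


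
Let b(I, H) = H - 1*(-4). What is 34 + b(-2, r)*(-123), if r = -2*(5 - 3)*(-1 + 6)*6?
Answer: 14302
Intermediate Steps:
r = -120 (r = -4*5*6 = -2*10*6 = -20*6 = -120)
b(I, H) = 4 + H (b(I, H) = H + 4 = 4 + H)
34 + b(-2, r)*(-123) = 34 + (4 - 120)*(-123) = 34 - 116*(-123) = 34 + 14268 = 14302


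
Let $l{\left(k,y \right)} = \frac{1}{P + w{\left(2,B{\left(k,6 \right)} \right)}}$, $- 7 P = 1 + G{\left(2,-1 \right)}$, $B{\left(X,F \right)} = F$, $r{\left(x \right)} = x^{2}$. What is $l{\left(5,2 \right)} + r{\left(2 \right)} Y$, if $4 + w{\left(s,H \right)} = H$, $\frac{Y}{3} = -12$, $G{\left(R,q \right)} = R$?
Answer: $- \frac{1577}{11} \approx -143.36$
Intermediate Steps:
$Y = -36$ ($Y = 3 \left(-12\right) = -36$)
$w{\left(s,H \right)} = -4 + H$
$P = - \frac{3}{7}$ ($P = - \frac{1 + 2}{7} = \left(- \frac{1}{7}\right) 3 = - \frac{3}{7} \approx -0.42857$)
$l{\left(k,y \right)} = \frac{7}{11}$ ($l{\left(k,y \right)} = \frac{1}{- \frac{3}{7} + \left(-4 + 6\right)} = \frac{1}{- \frac{3}{7} + 2} = \frac{1}{\frac{11}{7}} = \frac{7}{11}$)
$l{\left(5,2 \right)} + r{\left(2 \right)} Y = \frac{7}{11} + 2^{2} \left(-36\right) = \frac{7}{11} + 4 \left(-36\right) = \frac{7}{11} - 144 = - \frac{1577}{11}$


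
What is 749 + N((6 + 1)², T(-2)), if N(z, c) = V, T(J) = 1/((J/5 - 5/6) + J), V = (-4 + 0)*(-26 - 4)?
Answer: 869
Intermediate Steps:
V = 120 (V = -4*(-30) = 120)
T(J) = 1/(-⅚ + 6*J/5) (T(J) = 1/((J*(⅕) - 5*⅙) + J) = 1/((J/5 - ⅚) + J) = 1/((-⅚ + J/5) + J) = 1/(-⅚ + 6*J/5))
N(z, c) = 120
749 + N((6 + 1)², T(-2)) = 749 + 120 = 869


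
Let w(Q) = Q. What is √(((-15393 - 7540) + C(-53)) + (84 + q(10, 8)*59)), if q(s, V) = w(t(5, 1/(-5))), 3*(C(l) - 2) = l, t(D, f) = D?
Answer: I*√203127/3 ≈ 150.23*I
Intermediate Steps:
C(l) = 2 + l/3
q(s, V) = 5
√(((-15393 - 7540) + C(-53)) + (84 + q(10, 8)*59)) = √(((-15393 - 7540) + (2 + (⅓)*(-53))) + (84 + 5*59)) = √((-22933 + (2 - 53/3)) + (84 + 295)) = √((-22933 - 47/3) + 379) = √(-68846/3 + 379) = √(-67709/3) = I*√203127/3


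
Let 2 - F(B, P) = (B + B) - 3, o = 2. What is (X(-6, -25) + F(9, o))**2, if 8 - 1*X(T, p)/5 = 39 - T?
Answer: 39204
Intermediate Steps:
F(B, P) = 5 - 2*B (F(B, P) = 2 - ((B + B) - 3) = 2 - (2*B - 3) = 2 - (-3 + 2*B) = 2 + (3 - 2*B) = 5 - 2*B)
X(T, p) = -155 + 5*T (X(T, p) = 40 - 5*(39 - T) = 40 + (-195 + 5*T) = -155 + 5*T)
(X(-6, -25) + F(9, o))**2 = ((-155 + 5*(-6)) + (5 - 2*9))**2 = ((-155 - 30) + (5 - 18))**2 = (-185 - 13)**2 = (-198)**2 = 39204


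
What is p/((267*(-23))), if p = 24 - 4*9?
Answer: 4/2047 ≈ 0.0019541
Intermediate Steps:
p = -12 (p = 24 - 36 = -12)
p/((267*(-23))) = -12/(267*(-23)) = -12/(-6141) = -12*(-1/6141) = 4/2047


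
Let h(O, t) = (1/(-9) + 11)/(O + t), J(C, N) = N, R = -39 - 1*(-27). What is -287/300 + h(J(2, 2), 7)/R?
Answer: -25697/24300 ≈ -1.0575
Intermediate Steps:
R = -12 (R = -39 + 27 = -12)
h(O, t) = 98/(9*(O + t)) (h(O, t) = (-⅑ + 11)/(O + t) = 98/(9*(O + t)))
-287/300 + h(J(2, 2), 7)/R = -287/300 + (98/(9*(2 + 7)))/(-12) = -287*1/300 + ((98/9)/9)*(-1/12) = -287/300 + ((98/9)*(⅑))*(-1/12) = -287/300 + (98/81)*(-1/12) = -287/300 - 49/486 = -25697/24300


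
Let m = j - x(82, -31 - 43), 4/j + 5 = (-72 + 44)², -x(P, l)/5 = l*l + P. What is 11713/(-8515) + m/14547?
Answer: 1323159119/2474178005 ≈ 0.53479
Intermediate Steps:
x(P, l) = -5*P - 5*l² (x(P, l) = -5*(l*l + P) = -5*(l² + P) = -5*(P + l²) = -5*P - 5*l²)
j = 4/779 (j = 4/(-5 + (-72 + 44)²) = 4/(-5 + (-28)²) = 4/(-5 + 784) = 4/779 ≈ 0.0051348)
m = 21648414/779 (m = 4/779 - (-5*82 - 5*(-31 - 43)²) = 4/779 - (-410 - 5*(-74)²) = 4/779 - (-410 - 5*5476) = 4/779 - (-410 - 27380) = 4/779 - 1*(-27790) = 4/779 + 27790 = 21648414/779 ≈ 27790.)
11713/(-8515) + m/14547 = 11713/(-8515) + (21648414/779)/14547 = 11713*(-1/8515) + (21648414/779)*(1/14547) = -901/655 + 7216138/3777371 = 1323159119/2474178005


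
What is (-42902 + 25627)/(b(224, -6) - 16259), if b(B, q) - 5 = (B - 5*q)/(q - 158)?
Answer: 283310/266591 ≈ 1.0627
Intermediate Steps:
b(B, q) = 5 + (B - 5*q)/(-158 + q) (b(B, q) = 5 + (B - 5*q)/(q - 158) = 5 + (B - 5*q)/(-158 + q))
(-42902 + 25627)/(b(224, -6) - 16259) = (-42902 + 25627)/((-790 + 224)/(-158 - 6) - 16259) = -17275/(-566/(-164) - 16259) = -17275/(-1/164*(-566) - 16259) = -17275/(283/82 - 16259) = -17275/(-1332955/82) = -17275*(-82/1332955) = 283310/266591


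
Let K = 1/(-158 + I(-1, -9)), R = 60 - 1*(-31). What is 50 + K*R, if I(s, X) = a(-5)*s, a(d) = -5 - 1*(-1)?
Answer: 1087/22 ≈ 49.409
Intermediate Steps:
R = 91 (R = 60 + 31 = 91)
a(d) = -4 (a(d) = -5 + 1 = -4)
I(s, X) = -4*s
K = -1/154 (K = 1/(-158 - 4*(-1)) = 1/(-158 + 4) = 1/(-154) = -1/154 ≈ -0.0064935)
50 + K*R = 50 - 1/154*91 = 50 - 13/22 = 1087/22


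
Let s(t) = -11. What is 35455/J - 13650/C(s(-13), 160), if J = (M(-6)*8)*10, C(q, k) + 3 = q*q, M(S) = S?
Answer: -1073569/5664 ≈ -189.54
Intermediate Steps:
C(q, k) = -3 + q**2 (C(q, k) = -3 + q*q = -3 + q**2)
J = -480 (J = -6*8*10 = -48*10 = -480)
35455/J - 13650/C(s(-13), 160) = 35455/(-480) - 13650/(-3 + (-11)**2) = 35455*(-1/480) - 13650/(-3 + 121) = -7091/96 - 13650/118 = -7091/96 - 13650*1/118 = -7091/96 - 6825/59 = -1073569/5664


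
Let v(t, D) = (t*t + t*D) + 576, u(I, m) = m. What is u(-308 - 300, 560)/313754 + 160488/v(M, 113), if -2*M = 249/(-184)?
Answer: 162360857616824/660531661817 ≈ 245.80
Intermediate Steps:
M = 249/368 (M = -249/(2*(-184)) = -249*(-1)/(2*184) = -1/2*(-249/184) = 249/368 ≈ 0.67663)
v(t, D) = 576 + t**2 + D*t (v(t, D) = (t**2 + D*t) + 576 = 576 + t**2 + D*t)
u(-308 - 300, 560)/313754 + 160488/v(M, 113) = 560/313754 + 160488/(576 + (249/368)**2 + 113*(249/368)) = 560*(1/313754) + 160488/(576 + 62001/135424 + 28137/368) = 40/22411 + 160488/(88420641/135424) = 40/22411 + 160488*(135424/88420641) = 40/22411 + 7244642304/29473547 = 162360857616824/660531661817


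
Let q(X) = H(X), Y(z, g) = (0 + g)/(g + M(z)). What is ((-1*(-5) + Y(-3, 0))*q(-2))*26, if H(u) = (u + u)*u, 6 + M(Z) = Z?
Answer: 1040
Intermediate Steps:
M(Z) = -6 + Z
H(u) = 2*u² (H(u) = (2*u)*u = 2*u²)
Y(z, g) = g/(-6 + g + z) (Y(z, g) = (0 + g)/(g + (-6 + z)) = g/(-6 + g + z))
q(X) = 2*X²
((-1*(-5) + Y(-3, 0))*q(-2))*26 = ((-1*(-5) + 0/(-6 + 0 - 3))*(2*(-2)²))*26 = ((5 + 0/(-9))*(2*4))*26 = ((5 + 0*(-⅑))*8)*26 = ((5 + 0)*8)*26 = (5*8)*26 = 40*26 = 1040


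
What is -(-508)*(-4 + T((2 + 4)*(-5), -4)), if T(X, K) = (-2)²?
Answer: 0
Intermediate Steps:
T(X, K) = 4
-(-508)*(-4 + T((2 + 4)*(-5), -4)) = -(-508)*(-4 + 4) = -(-508)*0 = -254*0 = 0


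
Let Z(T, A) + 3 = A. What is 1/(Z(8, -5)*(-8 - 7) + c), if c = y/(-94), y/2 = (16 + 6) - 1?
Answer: 47/5619 ≈ 0.0083645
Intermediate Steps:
y = 42 (y = 2*((16 + 6) - 1) = 2*(22 - 1) = 2*21 = 42)
Z(T, A) = -3 + A
c = -21/47 (c = 42/(-94) = -1/94*42 = -21/47 ≈ -0.44681)
1/(Z(8, -5)*(-8 - 7) + c) = 1/((-3 - 5)*(-8 - 7) - 21/47) = 1/(-8*(-15) - 21/47) = 1/(120 - 21/47) = 1/(5619/47) = 47/5619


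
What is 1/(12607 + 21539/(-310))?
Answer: 310/3886631 ≈ 7.9761e-5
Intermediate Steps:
1/(12607 + 21539/(-310)) = 1/(12607 + 21539*(-1/310)) = 1/(12607 - 21539/310) = 1/(3886631/310) = 310/3886631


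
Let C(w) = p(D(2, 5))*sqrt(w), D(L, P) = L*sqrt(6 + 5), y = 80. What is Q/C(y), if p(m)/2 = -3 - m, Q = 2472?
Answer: -618*sqrt(55)/175 + 927*sqrt(5)/175 ≈ -14.345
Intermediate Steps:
D(L, P) = L*sqrt(11)
p(m) = -6 - 2*m (p(m) = 2*(-3 - m) = -6 - 2*m)
C(w) = sqrt(w)*(-6 - 4*sqrt(11)) (C(w) = (-6 - 4*sqrt(11))*sqrt(w) = sqrt(w)*(-6 - 4*sqrt(11)))
Q/C(y) = 2472/((sqrt(80)*(-6 - 4*sqrt(11)))) = 2472/(((4*sqrt(5))*(-6 - 4*sqrt(11)))) = 2472/((4*sqrt(5)*(-6 - 4*sqrt(11)))) = 2472*(sqrt(5)/(20*(-6 - 4*sqrt(11)))) = 618*sqrt(5)/(5*(-6 - 4*sqrt(11)))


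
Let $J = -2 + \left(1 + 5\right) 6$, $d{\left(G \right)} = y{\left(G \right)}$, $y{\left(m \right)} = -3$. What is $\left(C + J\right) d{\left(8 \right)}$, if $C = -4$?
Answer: $-90$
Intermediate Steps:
$d{\left(G \right)} = -3$
$J = 34$ ($J = -2 + 6 \cdot 6 = -2 + 36 = 34$)
$\left(C + J\right) d{\left(8 \right)} = \left(-4 + 34\right) \left(-3\right) = 30 \left(-3\right) = -90$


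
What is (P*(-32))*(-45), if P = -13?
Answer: -18720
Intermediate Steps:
(P*(-32))*(-45) = -13*(-32)*(-45) = 416*(-45) = -18720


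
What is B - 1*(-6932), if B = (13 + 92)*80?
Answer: 15332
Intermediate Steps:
B = 8400 (B = 105*80 = 8400)
B - 1*(-6932) = 8400 - 1*(-6932) = 8400 + 6932 = 15332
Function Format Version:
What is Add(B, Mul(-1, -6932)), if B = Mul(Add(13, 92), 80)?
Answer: 15332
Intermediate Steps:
B = 8400 (B = Mul(105, 80) = 8400)
Add(B, Mul(-1, -6932)) = Add(8400, Mul(-1, -6932)) = Add(8400, 6932) = 15332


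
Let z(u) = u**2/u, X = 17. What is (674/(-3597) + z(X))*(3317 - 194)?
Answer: 62954475/1199 ≈ 52506.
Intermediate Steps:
z(u) = u
(674/(-3597) + z(X))*(3317 - 194) = (674/(-3597) + 17)*(3317 - 194) = (674*(-1/3597) + 17)*3123 = (-674/3597 + 17)*3123 = (60475/3597)*3123 = 62954475/1199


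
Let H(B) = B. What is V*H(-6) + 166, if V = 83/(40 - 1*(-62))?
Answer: 2739/17 ≈ 161.12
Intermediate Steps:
V = 83/102 (V = 83/(40 + 62) = 83/102 ≈ 0.81373)
V*H(-6) + 166 = (83/102)*(-6) + 166 = -83/17 + 166 = 2739/17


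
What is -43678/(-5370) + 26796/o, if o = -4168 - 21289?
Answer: 484008163/68352045 ≈ 7.0811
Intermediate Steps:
o = -25457
-43678/(-5370) + 26796/o = -43678/(-5370) + 26796/(-25457) = -43678*(-1/5370) + 26796*(-1/25457) = 21839/2685 - 26796/25457 = 484008163/68352045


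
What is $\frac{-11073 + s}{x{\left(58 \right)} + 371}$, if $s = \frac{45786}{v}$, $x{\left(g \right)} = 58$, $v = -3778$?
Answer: $- \frac{6979930}{270127} \approx -25.839$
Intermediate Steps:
$s = - \frac{22893}{1889}$ ($s = \frac{45786}{-3778} = 45786 \left(- \frac{1}{3778}\right) = - \frac{22893}{1889} \approx -12.119$)
$\frac{-11073 + s}{x{\left(58 \right)} + 371} = \frac{-11073 - \frac{22893}{1889}}{58 + 371} = - \frac{20939790}{1889 \cdot 429} = \left(- \frac{20939790}{1889}\right) \frac{1}{429} = - \frac{6979930}{270127}$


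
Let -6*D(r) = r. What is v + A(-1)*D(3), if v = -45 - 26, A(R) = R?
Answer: -141/2 ≈ -70.500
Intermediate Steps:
D(r) = -r/6
v = -71
v + A(-1)*D(3) = -71 - (-1)*3/6 = -71 - 1*(-1/2) = -71 + 1/2 = -141/2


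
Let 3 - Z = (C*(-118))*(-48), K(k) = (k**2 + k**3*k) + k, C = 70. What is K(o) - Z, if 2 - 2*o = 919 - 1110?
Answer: 1393982173/16 ≈ 8.7124e+7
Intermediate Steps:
o = 193/2 (o = 1 - (919 - 1110)/2 = 1 - 1/2*(-191) = 1 + 191/2 = 193/2 ≈ 96.500)
K(k) = k + k**2 + k**4 (K(k) = (k**2 + k**4) + k = k + k**2 + k**4)
Z = -396477 (Z = 3 - 70*(-118)*(-48) = 3 - (-8260)*(-48) = 3 - 1*396480 = 3 - 396480 = -396477)
K(o) - Z = 193*(1 + 193/2 + (193/2)**3)/2 - 1*(-396477) = 193*(1 + 193/2 + 7189057/8)/2 + 396477 = (193/2)*(7189837/8) + 396477 = 1387638541/16 + 396477 = 1393982173/16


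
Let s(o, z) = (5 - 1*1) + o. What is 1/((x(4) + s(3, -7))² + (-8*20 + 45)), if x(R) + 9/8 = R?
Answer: -64/1119 ≈ -0.057194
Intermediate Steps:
s(o, z) = 4 + o (s(o, z) = (5 - 1) + o = 4 + o)
x(R) = -9/8 + R
1/((x(4) + s(3, -7))² + (-8*20 + 45)) = 1/(((-9/8 + 4) + (4 + 3))² + (-8*20 + 45)) = 1/((23/8 + 7)² + (-160 + 45)) = 1/((79/8)² - 115) = 1/(6241/64 - 115) = 1/(-1119/64) = -64/1119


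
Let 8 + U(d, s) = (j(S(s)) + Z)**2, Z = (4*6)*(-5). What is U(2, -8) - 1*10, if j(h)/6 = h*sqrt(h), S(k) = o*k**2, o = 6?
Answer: 2038446126 - 4423680*sqrt(6) ≈ 2.0276e+9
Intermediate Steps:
S(k) = 6*k**2
j(h) = 6*h**(3/2) (j(h) = 6*(h*sqrt(h)) = 6*h**(3/2))
Z = -120 (Z = 24*(-5) = -120)
U(d, s) = -8 + (-120 + 36*sqrt(6)*(s**2)**(3/2))**2 (U(d, s) = -8 + (6*(6*s**2)**(3/2) - 120)**2 = -8 + (6*(6*sqrt(6)*(s**2)**(3/2)) - 120)**2 = -8 + (36*sqrt(6)*(s**2)**(3/2) - 120)**2 = -8 + (-120 + 36*sqrt(6)*(s**2)**(3/2))**2)
U(2, -8) - 1*10 = (14392 + 7776*(-8)**6 - 8640*sqrt(6)*((-8)**2)**(3/2)) - 1*10 = (14392 + 7776*262144 - 8640*sqrt(6)*64**(3/2)) - 10 = (14392 + 2038431744 - 8640*sqrt(6)*512) - 10 = (14392 + 2038431744 - 4423680*sqrt(6)) - 10 = (2038446136 - 4423680*sqrt(6)) - 10 = 2038446126 - 4423680*sqrt(6)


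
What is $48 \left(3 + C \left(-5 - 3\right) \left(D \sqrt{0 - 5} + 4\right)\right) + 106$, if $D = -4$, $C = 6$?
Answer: $-8966 + 9216 i \sqrt{5} \approx -8966.0 + 20608.0 i$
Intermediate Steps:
$48 \left(3 + C \left(-5 - 3\right) \left(D \sqrt{0 - 5} + 4\right)\right) + 106 = 48 \left(3 + 6 \left(-5 - 3\right) \left(- 4 \sqrt{0 - 5} + 4\right)\right) + 106 = 48 \left(3 + 6 \left(-8\right) \left(- 4 \sqrt{-5} + 4\right)\right) + 106 = 48 \left(3 - 48 \left(- 4 i \sqrt{5} + 4\right)\right) + 106 = 48 \left(3 - 48 \left(4 - 4 i \sqrt{5}\right)\right) + 106 = 48 \left(3 - \left(192 - 192 i \sqrt{5}\right)\right) + 106 = 48 \left(-189 + 192 i \sqrt{5}\right) + 106 = \left(-9072 + 9216 i \sqrt{5}\right) + 106 = -8966 + 9216 i \sqrt{5}$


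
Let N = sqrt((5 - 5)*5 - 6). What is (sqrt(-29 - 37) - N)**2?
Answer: -72 + 12*sqrt(11) ≈ -32.201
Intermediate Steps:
N = I*sqrt(6) (N = sqrt(0*5 - 6) = sqrt(0 - 6) = sqrt(-6) = I*sqrt(6) ≈ 2.4495*I)
(sqrt(-29 - 37) - N)**2 = (sqrt(-29 - 37) - I*sqrt(6))**2 = (sqrt(-66) - I*sqrt(6))**2 = (I*sqrt(66) - I*sqrt(6))**2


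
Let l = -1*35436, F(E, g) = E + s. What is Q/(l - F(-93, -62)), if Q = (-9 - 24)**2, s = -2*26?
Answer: -1089/35291 ≈ -0.030858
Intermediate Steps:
s = -52
F(E, g) = -52 + E (F(E, g) = E - 52 = -52 + E)
l = -35436
Q = 1089 (Q = (-33)**2 = 1089)
Q/(l - F(-93, -62)) = 1089/(-35436 - (-52 - 93)) = 1089/(-35436 - 1*(-145)) = 1089/(-35436 + 145) = 1089/(-35291) = 1089*(-1/35291) = -1089/35291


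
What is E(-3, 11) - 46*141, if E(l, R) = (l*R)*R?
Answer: -6849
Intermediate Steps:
E(l, R) = l*R**2 (E(l, R) = (R*l)*R = l*R**2)
E(-3, 11) - 46*141 = -3*11**2 - 46*141 = -3*121 - 6486 = -363 - 6486 = -6849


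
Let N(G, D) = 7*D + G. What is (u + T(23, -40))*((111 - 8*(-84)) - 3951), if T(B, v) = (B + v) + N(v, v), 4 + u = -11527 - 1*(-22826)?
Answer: -34714944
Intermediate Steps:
N(G, D) = G + 7*D
u = 11295 (u = -4 + (-11527 - 1*(-22826)) = -4 + (-11527 + 22826) = -4 + 11299 = 11295)
T(B, v) = B + 9*v (T(B, v) = (B + v) + (v + 7*v) = (B + v) + 8*v = B + 9*v)
(u + T(23, -40))*((111 - 8*(-84)) - 3951) = (11295 + (23 + 9*(-40)))*((111 - 8*(-84)) - 3951) = (11295 + (23 - 360))*((111 + 672) - 3951) = (11295 - 337)*(783 - 3951) = 10958*(-3168) = -34714944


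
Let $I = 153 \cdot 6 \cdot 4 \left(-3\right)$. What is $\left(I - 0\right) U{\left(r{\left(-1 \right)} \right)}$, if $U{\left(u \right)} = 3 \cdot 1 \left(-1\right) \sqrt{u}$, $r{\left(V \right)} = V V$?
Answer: $33048$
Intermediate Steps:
$r{\left(V \right)} = V^{2}$
$U{\left(u \right)} = - 3 \sqrt{u}$ ($U{\left(u \right)} = 3 \left(-1\right) \sqrt{u} = - 3 \sqrt{u}$)
$I = -11016$ ($I = 153 \cdot 24 \left(-3\right) = 153 \left(-72\right) = -11016$)
$\left(I - 0\right) U{\left(r{\left(-1 \right)} \right)} = \left(-11016 - 0\right) \left(- 3 \sqrt{\left(-1\right)^{2}}\right) = \left(-11016 + 0\right) \left(- 3 \sqrt{1}\right) = - 11016 \left(\left(-3\right) 1\right) = \left(-11016\right) \left(-3\right) = 33048$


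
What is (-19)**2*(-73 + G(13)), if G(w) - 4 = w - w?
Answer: -24909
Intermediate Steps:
G(w) = 4 (G(w) = 4 + (w - w) = 4 + 0 = 4)
(-19)**2*(-73 + G(13)) = (-19)**2*(-73 + 4) = 361*(-69) = -24909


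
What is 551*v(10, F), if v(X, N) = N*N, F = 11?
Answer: 66671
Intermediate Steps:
v(X, N) = N²
551*v(10, F) = 551*11² = 551*121 = 66671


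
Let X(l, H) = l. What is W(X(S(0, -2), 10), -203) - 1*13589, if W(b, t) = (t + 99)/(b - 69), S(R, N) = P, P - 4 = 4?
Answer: -828825/61 ≈ -13587.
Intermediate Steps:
P = 8 (P = 4 + 4 = 8)
S(R, N) = 8
W(b, t) = (99 + t)/(-69 + b)
W(X(S(0, -2), 10), -203) - 1*13589 = (99 - 203)/(-69 + 8) - 1*13589 = -104/(-61) - 13589 = -1/61*(-104) - 13589 = 104/61 - 13589 = -828825/61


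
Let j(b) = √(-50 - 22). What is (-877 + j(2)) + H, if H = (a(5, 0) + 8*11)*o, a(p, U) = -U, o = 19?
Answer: 795 + 6*I*√2 ≈ 795.0 + 8.4853*I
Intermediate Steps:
j(b) = 6*I*√2 (j(b) = √(-72) = 6*I*√2)
H = 1672 (H = (-1*0 + 8*11)*19 = (0 + 88)*19 = 88*19 = 1672)
(-877 + j(2)) + H = (-877 + 6*I*√2) + 1672 = 795 + 6*I*√2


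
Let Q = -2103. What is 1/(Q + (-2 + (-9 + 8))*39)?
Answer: -1/2220 ≈ -0.00045045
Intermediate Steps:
1/(Q + (-2 + (-9 + 8))*39) = 1/(-2103 + (-2 + (-9 + 8))*39) = 1/(-2103 + (-2 - 1)*39) = 1/(-2103 - 3*39) = 1/(-2103 - 117) = 1/(-2220) = -1/2220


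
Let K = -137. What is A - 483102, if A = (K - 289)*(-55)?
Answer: -459672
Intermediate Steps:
A = 23430 (A = (-137 - 289)*(-55) = -426*(-55) = 23430)
A - 483102 = 23430 - 483102 = -459672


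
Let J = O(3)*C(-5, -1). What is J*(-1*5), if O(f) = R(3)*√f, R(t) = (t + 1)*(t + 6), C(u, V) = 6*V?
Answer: 1080*√3 ≈ 1870.6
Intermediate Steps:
R(t) = (1 + t)*(6 + t)
O(f) = 36*√f (O(f) = (6 + 3² + 7*3)*√f = (6 + 9 + 21)*√f = 36*√f)
J = -216*√3 (J = (36*√3)*(6*(-1)) = (36*√3)*(-6) = -216*√3 ≈ -374.12)
J*(-1*5) = (-216*√3)*(-1*5) = -216*√3*(-5) = 1080*√3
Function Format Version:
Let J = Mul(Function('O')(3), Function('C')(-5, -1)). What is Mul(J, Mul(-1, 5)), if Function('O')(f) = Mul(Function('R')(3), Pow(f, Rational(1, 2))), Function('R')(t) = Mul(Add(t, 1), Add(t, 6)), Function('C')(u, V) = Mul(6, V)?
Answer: Mul(1080, Pow(3, Rational(1, 2))) ≈ 1870.6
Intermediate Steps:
Function('R')(t) = Mul(Add(1, t), Add(6, t))
Function('O')(f) = Mul(36, Pow(f, Rational(1, 2))) (Function('O')(f) = Mul(Add(6, Pow(3, 2), Mul(7, 3)), Pow(f, Rational(1, 2))) = Mul(Add(6, 9, 21), Pow(f, Rational(1, 2))) = Mul(36, Pow(f, Rational(1, 2))))
J = Mul(-216, Pow(3, Rational(1, 2))) (J = Mul(Mul(36, Pow(3, Rational(1, 2))), Mul(6, -1)) = Mul(Mul(36, Pow(3, Rational(1, 2))), -6) = Mul(-216, Pow(3, Rational(1, 2))) ≈ -374.12)
Mul(J, Mul(-1, 5)) = Mul(Mul(-216, Pow(3, Rational(1, 2))), Mul(-1, 5)) = Mul(Mul(-216, Pow(3, Rational(1, 2))), -5) = Mul(1080, Pow(3, Rational(1, 2)))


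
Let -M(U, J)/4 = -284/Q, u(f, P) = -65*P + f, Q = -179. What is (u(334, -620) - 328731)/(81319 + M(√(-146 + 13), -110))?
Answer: -51569363/14554965 ≈ -3.5431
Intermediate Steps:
u(f, P) = f - 65*P
M(U, J) = -1136/179 (M(U, J) = -(-1136)/(-179) = -(-1136)*(-1)/179 = -4*284/179 = -1136/179)
(u(334, -620) - 328731)/(81319 + M(√(-146 + 13), -110)) = ((334 - 65*(-620)) - 328731)/(81319 - 1136/179) = ((334 + 40300) - 328731)/(14554965/179) = (40634 - 328731)*(179/14554965) = -288097*179/14554965 = -51569363/14554965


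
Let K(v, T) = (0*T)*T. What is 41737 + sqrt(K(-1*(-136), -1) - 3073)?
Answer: 41737 + I*sqrt(3073) ≈ 41737.0 + 55.435*I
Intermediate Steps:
K(v, T) = 0 (K(v, T) = 0*T = 0)
41737 + sqrt(K(-1*(-136), -1) - 3073) = 41737 + sqrt(0 - 3073) = 41737 + sqrt(-3073) = 41737 + I*sqrt(3073)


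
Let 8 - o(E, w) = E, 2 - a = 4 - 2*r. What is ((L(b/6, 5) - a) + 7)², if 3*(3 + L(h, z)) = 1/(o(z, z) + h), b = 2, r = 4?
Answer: 361/100 ≈ 3.6100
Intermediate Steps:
a = 6 (a = 2 - (4 - 2*4) = 2 - (4 - 8) = 2 - 1*(-4) = 2 + 4 = 6)
o(E, w) = 8 - E
L(h, z) = -3 + 1/(3*(8 + h - z)) (L(h, z) = -3 + 1/(3*((8 - z) + h)) = -3 + 1/(3*(8 + h - z)))
((L(b/6, 5) - a) + 7)² = (((-71/3 - 6/6 + 3*5)/(8 + 2/6 - 1*5) - 1*6) + 7)² = (((-71/3 - 6/6 + 15)/(8 + 2*(⅙) - 5) - 6) + 7)² = (((-71/3 - 3*⅓ + 15)/(8 + ⅓ - 5) - 6) + 7)² = (((-71/3 - 1 + 15)/(10/3) - 6) + 7)² = (((3/10)*(-29/3) - 6) + 7)² = ((-29/10 - 6) + 7)² = (-89/10 + 7)² = (-19/10)² = 361/100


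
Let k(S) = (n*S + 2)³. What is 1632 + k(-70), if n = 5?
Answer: -42142560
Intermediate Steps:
k(S) = (2 + 5*S)³ (k(S) = (5*S + 2)³ = (2 + 5*S)³)
1632 + k(-70) = 1632 + (2 + 5*(-70))³ = 1632 + (2 - 350)³ = 1632 + (-348)³ = 1632 - 42144192 = -42142560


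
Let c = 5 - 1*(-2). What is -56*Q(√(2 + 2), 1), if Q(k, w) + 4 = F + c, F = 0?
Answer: -168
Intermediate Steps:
c = 7 (c = 5 + 2 = 7)
Q(k, w) = 3 (Q(k, w) = -4 + (0 + 7) = -4 + 7 = 3)
-56*Q(√(2 + 2), 1) = -56*3 = -168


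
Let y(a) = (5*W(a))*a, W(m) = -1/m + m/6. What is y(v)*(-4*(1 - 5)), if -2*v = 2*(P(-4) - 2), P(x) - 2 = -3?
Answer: 40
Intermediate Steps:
W(m) = -1/m + m/6 (W(m) = -1/m + m*(⅙) = -1/m + m/6)
P(x) = -1 (P(x) = 2 - 3 = -1)
v = 3 (v = -(-1 - 2) = -(-3) = -½*(-6) = 3)
y(a) = a*(-5/a + 5*a/6) (y(a) = (5*(-1/a + a/6))*a = (-5/a + 5*a/6)*a = a*(-5/a + 5*a/6))
y(v)*(-4*(1 - 5)) = (-5 + (⅚)*3²)*(-4*(1 - 5)) = (-5 + (⅚)*9)*(-4*(-4)) = (-5 + 15/2)*16 = (5/2)*16 = 40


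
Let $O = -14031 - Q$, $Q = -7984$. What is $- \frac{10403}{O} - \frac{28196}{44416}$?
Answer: $\frac{72889609}{67145888} \approx 1.0855$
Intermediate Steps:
$O = -6047$ ($O = -14031 - -7984 = -14031 + 7984 = -6047$)
$- \frac{10403}{O} - \frac{28196}{44416} = - \frac{10403}{-6047} - \frac{28196}{44416} = \left(-10403\right) \left(- \frac{1}{6047}\right) - \frac{7049}{11104} = \frac{10403}{6047} - \frac{7049}{11104} = \frac{72889609}{67145888}$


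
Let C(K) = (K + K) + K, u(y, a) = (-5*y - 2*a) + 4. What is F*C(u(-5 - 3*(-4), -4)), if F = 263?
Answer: -18147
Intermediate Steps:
u(y, a) = 4 - 5*y - 2*a
C(K) = 3*K (C(K) = 2*K + K = 3*K)
F*C(u(-5 - 3*(-4), -4)) = 263*(3*(4 - 5*(-5 - 3*(-4)) - 2*(-4))) = 263*(3*(4 - 5*(-5 + 12) + 8)) = 263*(3*(4 - 5*7 + 8)) = 263*(3*(4 - 35 + 8)) = 263*(3*(-23)) = 263*(-69) = -18147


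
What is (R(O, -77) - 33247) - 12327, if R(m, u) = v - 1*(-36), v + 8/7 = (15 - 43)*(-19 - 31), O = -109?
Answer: -308974/7 ≈ -44139.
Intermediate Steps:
v = 9792/7 (v = -8/7 + (15 - 43)*(-19 - 31) = -8/7 - 28*(-50) = -8/7 + 1400 = 9792/7 ≈ 1398.9)
R(m, u) = 10044/7 (R(m, u) = 9792/7 - 1*(-36) = 9792/7 + 36 = 10044/7)
(R(O, -77) - 33247) - 12327 = (10044/7 - 33247) - 12327 = -222685/7 - 12327 = -308974/7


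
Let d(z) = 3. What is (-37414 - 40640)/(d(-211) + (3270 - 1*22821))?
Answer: 13009/3258 ≈ 3.9929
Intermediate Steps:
(-37414 - 40640)/(d(-211) + (3270 - 1*22821)) = (-37414 - 40640)/(3 + (3270 - 1*22821)) = -78054/(3 + (3270 - 22821)) = -78054/(3 - 19551) = -78054/(-19548) = -78054*(-1/19548) = 13009/3258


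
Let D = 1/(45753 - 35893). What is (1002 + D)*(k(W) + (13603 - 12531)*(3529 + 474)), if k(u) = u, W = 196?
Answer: 623499312589/145 ≈ 4.3000e+9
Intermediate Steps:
D = 1/9860 ≈ 0.00010142
(1002 + D)*(k(W) + (13603 - 12531)*(3529 + 474)) = (1002 + 1/9860)*(196 + (13603 - 12531)*(3529 + 474)) = 9879721*(196 + 1072*4003)/9860 = 9879721*(196 + 4291216)/9860 = (9879721/9860)*4291412 = 623499312589/145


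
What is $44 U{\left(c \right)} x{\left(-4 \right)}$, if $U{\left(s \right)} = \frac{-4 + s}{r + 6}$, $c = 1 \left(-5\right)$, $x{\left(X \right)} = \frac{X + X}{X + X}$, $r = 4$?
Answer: $- \frac{198}{5} \approx -39.6$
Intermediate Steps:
$x{\left(X \right)} = 1$ ($x{\left(X \right)} = \frac{2 X}{2 X} = 2 X \frac{1}{2 X} = 1$)
$c = -5$
$U{\left(s \right)} = - \frac{2}{5} + \frac{s}{10}$ ($U{\left(s \right)} = \frac{-4 + s}{4 + 6} = \frac{-4 + s}{10} = \left(-4 + s\right) \frac{1}{10} = - \frac{2}{5} + \frac{s}{10}$)
$44 U{\left(c \right)} x{\left(-4 \right)} = 44 \left(- \frac{2}{5} + \frac{1}{10} \left(-5\right)\right) 1 = 44 \left(- \frac{2}{5} - \frac{1}{2}\right) 1 = 44 \left(- \frac{9}{10}\right) 1 = \left(- \frac{198}{5}\right) 1 = - \frac{198}{5}$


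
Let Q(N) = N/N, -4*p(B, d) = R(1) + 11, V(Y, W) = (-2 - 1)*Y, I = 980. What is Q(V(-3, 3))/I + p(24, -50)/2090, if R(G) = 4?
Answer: -317/409640 ≈ -0.00077385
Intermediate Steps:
V(Y, W) = -3*Y
p(B, d) = -15/4 (p(B, d) = -(4 + 11)/4 = -¼*15 = -15/4)
Q(N) = 1
Q(V(-3, 3))/I + p(24, -50)/2090 = 1/980 - 15/4/2090 = 1*(1/980) - 15/4*1/2090 = 1/980 - 3/1672 = -317/409640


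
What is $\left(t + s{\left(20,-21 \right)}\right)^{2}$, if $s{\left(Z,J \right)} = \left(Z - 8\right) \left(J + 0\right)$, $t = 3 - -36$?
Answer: $45369$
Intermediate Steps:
$t = 39$ ($t = 3 + 36 = 39$)
$s{\left(Z,J \right)} = J \left(-8 + Z\right)$ ($s{\left(Z,J \right)} = \left(-8 + Z\right) J = J \left(-8 + Z\right)$)
$\left(t + s{\left(20,-21 \right)}\right)^{2} = \left(39 - 21 \left(-8 + 20\right)\right)^{2} = \left(39 - 252\right)^{2} = \left(-213\right)^{2} = 45369$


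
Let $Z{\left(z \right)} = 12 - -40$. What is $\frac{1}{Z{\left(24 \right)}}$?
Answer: $\frac{1}{52} \approx 0.019231$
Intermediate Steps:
$Z{\left(z \right)} = 52$ ($Z{\left(z \right)} = 12 + 40 = 52$)
$\frac{1}{Z{\left(24 \right)}} = \frac{1}{52}$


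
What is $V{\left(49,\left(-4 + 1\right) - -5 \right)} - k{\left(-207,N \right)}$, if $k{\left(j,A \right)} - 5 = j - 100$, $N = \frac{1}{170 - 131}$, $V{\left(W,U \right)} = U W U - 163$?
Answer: $335$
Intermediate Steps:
$V{\left(W,U \right)} = -163 + W U^{2}$ ($V{\left(W,U \right)} = W U^{2} - 163 = -163 + W U^{2}$)
$N = \frac{1}{39} \approx 0.025641$
$k{\left(j,A \right)} = -95 + j$ ($k{\left(j,A \right)} = 5 + \left(j - 100\right) = 5 + \left(-100 + j\right) = -95 + j$)
$V{\left(49,\left(-4 + 1\right) - -5 \right)} - k{\left(-207,N \right)} = \left(-163 + 49 \left(\left(-4 + 1\right) - -5\right)^{2}\right) - \left(-95 - 207\right) = \left(-163 + 49 \left(-3 + 5\right)^{2}\right) - -302 = \left(-163 + 49 \cdot 2^{2}\right) + 302 = \left(-163 + 49 \cdot 4\right) + 302 = \left(-163 + 196\right) + 302 = 33 + 302 = 335$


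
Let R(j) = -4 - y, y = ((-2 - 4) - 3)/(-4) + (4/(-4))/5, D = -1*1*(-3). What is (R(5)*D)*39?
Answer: -14157/20 ≈ -707.85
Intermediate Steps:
D = 3 (D = -1*(-3) = 3)
y = 41/20 (y = (-6 - 3)*(-1/4) + (4*(-1/4))*(1/5) = -9*(-1/4) - 1*1/5 = 9/4 - 1/5 = 41/20 ≈ 2.0500)
R(j) = -121/20 (R(j) = -4 - 1*41/20 = -4 - 41/20 = -121/20)
(R(5)*D)*39 = -121/20*3*39 = -363/20*39 = -14157/20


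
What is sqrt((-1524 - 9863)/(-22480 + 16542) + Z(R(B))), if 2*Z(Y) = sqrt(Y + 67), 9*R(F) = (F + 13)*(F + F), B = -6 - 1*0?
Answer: sqrt(608544054 + 52889766*sqrt(519))/17814 ≈ 2.3905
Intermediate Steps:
B = -6 (B = -6 + 0 = -6)
R(F) = 2*F*(13 + F)/9 (R(F) = ((F + 13)*(F + F))/9 = ((13 + F)*(2*F))/9 = (2*F*(13 + F))/9 = 2*F*(13 + F)/9)
Z(Y) = sqrt(67 + Y)/2 (Z(Y) = sqrt(Y + 67)/2 = sqrt(67 + Y)/2)
sqrt((-1524 - 9863)/(-22480 + 16542) + Z(R(B))) = sqrt((-1524 - 9863)/(-22480 + 16542) + sqrt(67 + (2/9)*(-6)*(13 - 6))/2) = sqrt(-11387/(-5938) + sqrt(67 + (2/9)*(-6)*7)/2) = sqrt(-11387*(-1/5938) + sqrt(67 - 28/3)/2) = sqrt(11387/5938 + sqrt(173/3)/2) = sqrt(11387/5938 + (sqrt(519)/3)/2) = sqrt(11387/5938 + sqrt(519)/6)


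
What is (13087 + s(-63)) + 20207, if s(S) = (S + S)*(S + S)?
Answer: 49170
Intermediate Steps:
s(S) = 4*S**2 (s(S) = (2*S)*(2*S) = 4*S**2)
(13087 + s(-63)) + 20207 = (13087 + 4*(-63)**2) + 20207 = (13087 + 4*3969) + 20207 = (13087 + 15876) + 20207 = 28963 + 20207 = 49170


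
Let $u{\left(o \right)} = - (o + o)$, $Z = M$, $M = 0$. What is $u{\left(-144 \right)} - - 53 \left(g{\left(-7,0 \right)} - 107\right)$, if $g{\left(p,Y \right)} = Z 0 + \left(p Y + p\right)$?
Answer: $-5754$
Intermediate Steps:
$Z = 0$
$g{\left(p,Y \right)} = p + Y p$ ($g{\left(p,Y \right)} = 0 \cdot 0 + \left(p Y + p\right) = 0 + \left(Y p + p\right) = 0 + \left(p + Y p\right) = p + Y p$)
$u{\left(o \right)} = - 2 o$
$u{\left(-144 \right)} - - 53 \left(g{\left(-7,0 \right)} - 107\right) = \left(-2\right) \left(-144\right) - - 53 \left(- 7 \left(1 + 0\right) - 107\right) = 288 - - 53 \left(\left(-7\right) 1 - 107\right) = 288 - - 53 \left(-7 - 107\right) = 288 - \left(-53\right) \left(-114\right) = 288 - 6042 = -5754$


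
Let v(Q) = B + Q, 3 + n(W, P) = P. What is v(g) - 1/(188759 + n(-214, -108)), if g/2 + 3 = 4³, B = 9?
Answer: 24712887/188648 ≈ 131.00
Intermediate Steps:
n(W, P) = -3 + P
g = 122 (g = -6 + 2*4³ = -6 + 2*64 = -6 + 128 = 122)
v(Q) = 9 + Q
v(g) - 1/(188759 + n(-214, -108)) = (9 + 122) - 1/(188759 + (-3 - 108)) = 131 - 1/(188759 - 111) = 131 - 1/188648 = 24712887/188648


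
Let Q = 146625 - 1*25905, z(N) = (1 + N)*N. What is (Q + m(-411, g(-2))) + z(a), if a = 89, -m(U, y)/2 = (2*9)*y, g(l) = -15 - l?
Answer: 129198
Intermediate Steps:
m(U, y) = -36*y (m(U, y) = -2*2*9*y = -36*y)
z(N) = N*(1 + N)
Q = 120720 (Q = 146625 - 25905 = 120720)
(Q + m(-411, g(-2))) + z(a) = (120720 - 36*(-15 - 1*(-2))) + 89*(1 + 89) = (120720 - 36*(-15 + 2)) + 89*90 = (120720 - 36*(-13)) + 8010 = (120720 + 468) + 8010 = 121188 + 8010 = 129198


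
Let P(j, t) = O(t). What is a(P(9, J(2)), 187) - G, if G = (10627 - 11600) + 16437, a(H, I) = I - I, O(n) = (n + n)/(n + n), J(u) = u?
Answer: -15464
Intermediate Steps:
O(n) = 1 (O(n) = (2*n)/((2*n)) = (2*n)*(1/(2*n)) = 1)
P(j, t) = 1
a(H, I) = 0
G = 15464 (G = -973 + 16437 = 15464)
a(P(9, J(2)), 187) - G = 0 - 1*15464 = 0 - 15464 = -15464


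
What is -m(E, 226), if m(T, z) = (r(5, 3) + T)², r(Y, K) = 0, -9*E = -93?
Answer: -961/9 ≈ -106.78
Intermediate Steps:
E = 31/3 (E = -⅑*(-93) = 31/3 ≈ 10.333)
m(T, z) = T² (m(T, z) = (0 + T)² = T²)
-m(E, 226) = -(31/3)² = -1*961/9 = -961/9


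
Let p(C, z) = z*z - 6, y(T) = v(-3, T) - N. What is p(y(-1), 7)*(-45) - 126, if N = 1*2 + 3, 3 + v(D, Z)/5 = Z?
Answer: -2061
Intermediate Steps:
v(D, Z) = -15 + 5*Z
N = 5 (N = 2 + 3 = 5)
y(T) = -20 + 5*T (y(T) = (-15 + 5*T) - 1*5 = (-15 + 5*T) - 5 = -20 + 5*T)
p(C, z) = -6 + z² (p(C, z) = z² - 6 = -6 + z²)
p(y(-1), 7)*(-45) - 126 = (-6 + 7²)*(-45) - 126 = (-6 + 49)*(-45) - 126 = 43*(-45) - 126 = -1935 - 126 = -2061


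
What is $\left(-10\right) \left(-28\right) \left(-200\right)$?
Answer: $-56000$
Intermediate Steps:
$\left(-10\right) \left(-28\right) \left(-200\right) = 280 \left(-200\right) = -56000$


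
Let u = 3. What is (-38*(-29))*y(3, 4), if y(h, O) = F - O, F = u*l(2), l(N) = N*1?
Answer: 2204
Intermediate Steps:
l(N) = N
F = 6 (F = 3*2 = 6)
y(h, O) = 6 - O
(-38*(-29))*y(3, 4) = (-38*(-29))*(6 - 1*4) = 1102*(6 - 4) = 1102*2 = 2204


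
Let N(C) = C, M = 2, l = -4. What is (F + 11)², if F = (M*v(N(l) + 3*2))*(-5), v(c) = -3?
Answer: 1681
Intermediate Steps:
F = 30 (F = (2*(-3))*(-5) = -6*(-5) = 30)
(F + 11)² = (30 + 11)² = 41² = 1681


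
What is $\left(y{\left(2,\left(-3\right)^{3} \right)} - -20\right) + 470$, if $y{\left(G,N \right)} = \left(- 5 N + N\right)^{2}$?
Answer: $12154$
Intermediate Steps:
$y{\left(G,N \right)} = 16 N^{2}$ ($y{\left(G,N \right)} = \left(- 4 N\right)^{2} = 16 N^{2}$)
$\left(y{\left(2,\left(-3\right)^{3} \right)} - -20\right) + 470 = \left(16 \left(\left(-3\right)^{3}\right)^{2} - -20\right) + 470 = \left(16 \left(-27\right)^{2} + 20\right) + 470 = \left(16 \cdot 729 + 20\right) + 470 = \left(11664 + 20\right) + 470 = 11684 + 470 = 12154$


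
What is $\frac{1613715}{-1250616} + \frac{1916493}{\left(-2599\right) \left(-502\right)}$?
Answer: $\frac{48564346103}{271946032328} \approx 0.17858$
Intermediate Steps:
$\frac{1613715}{-1250616} + \frac{1916493}{\left(-2599\right) \left(-502\right)} = 1613715 \left(- \frac{1}{1250616}\right) + \frac{1916493}{1304698} = - \frac{537905}{416872} + 1916493 \cdot \frac{1}{1304698} = - \frac{537905}{416872} + \frac{1916493}{1304698} = \frac{48564346103}{271946032328}$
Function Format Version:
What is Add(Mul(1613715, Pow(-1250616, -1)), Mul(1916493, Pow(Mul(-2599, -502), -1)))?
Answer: Rational(48564346103, 271946032328) ≈ 0.17858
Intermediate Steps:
Add(Mul(1613715, Pow(-1250616, -1)), Mul(1916493, Pow(Mul(-2599, -502), -1))) = Add(Mul(1613715, Rational(-1, 1250616)), Mul(1916493, Pow(1304698, -1))) = Add(Rational(-537905, 416872), Mul(1916493, Rational(1, 1304698))) = Add(Rational(-537905, 416872), Rational(1916493, 1304698)) = Rational(48564346103, 271946032328)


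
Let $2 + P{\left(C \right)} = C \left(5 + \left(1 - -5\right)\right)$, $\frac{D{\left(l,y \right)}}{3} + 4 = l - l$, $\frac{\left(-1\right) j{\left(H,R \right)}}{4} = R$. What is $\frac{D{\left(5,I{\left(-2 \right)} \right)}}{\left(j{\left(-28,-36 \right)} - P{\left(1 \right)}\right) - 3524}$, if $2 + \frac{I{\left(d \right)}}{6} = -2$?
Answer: $\frac{12}{3389} \approx 0.0035409$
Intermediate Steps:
$I{\left(d \right)} = -24$ ($I{\left(d \right)} = -12 + 6 \left(-2\right) = -12 - 12 = -24$)
$j{\left(H,R \right)} = - 4 R$
$D{\left(l,y \right)} = -12$ ($D{\left(l,y \right)} = -12 + 3 \left(l - l\right) = -12 + 3 \cdot 0 = -12 + 0 = -12$)
$P{\left(C \right)} = -2 + 11 C$ ($P{\left(C \right)} = -2 + C \left(5 + \left(1 - -5\right)\right) = -2 + C \left(5 + \left(1 + 5\right)\right) = -2 + C \left(5 + 6\right) = -2 + C 11 = -2 + 11 C$)
$\frac{D{\left(5,I{\left(-2 \right)} \right)}}{\left(j{\left(-28,-36 \right)} - P{\left(1 \right)}\right) - 3524} = \frac{1}{\left(\left(-4\right) \left(-36\right) - \left(-2 + 11 \cdot 1\right)\right) - 3524} \left(-12\right) = \frac{1}{\left(144 - \left(-2 + 11\right)\right) - 3524} \left(-12\right) = \frac{1}{\left(144 - 9\right) - 3524} \left(-12\right) = \frac{1}{135 - 3524} \left(-12\right) = \frac{1}{-3389} \left(-12\right) = \left(- \frac{1}{3389}\right) \left(-12\right) = \frac{12}{3389}$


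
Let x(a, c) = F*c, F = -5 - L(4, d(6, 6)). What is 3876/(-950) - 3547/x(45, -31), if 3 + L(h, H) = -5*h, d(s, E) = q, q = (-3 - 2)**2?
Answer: 31759/13950 ≈ 2.2766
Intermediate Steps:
q = 25 (q = (-5)**2 = 25)
d(s, E) = 25
L(h, H) = -3 - 5*h
F = 18 (F = -5 - (-3 - 5*4) = -5 - (-3 - 20) = -5 - 1*(-23) = -5 + 23 = 18)
x(a, c) = 18*c
3876/(-950) - 3547/x(45, -31) = 3876/(-950) - 3547/(18*(-31)) = 3876*(-1/950) - 3547/(-558) = -102/25 - 3547*(-1/558) = -102/25 + 3547/558 = 31759/13950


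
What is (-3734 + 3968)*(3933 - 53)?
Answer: 907920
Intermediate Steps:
(-3734 + 3968)*(3933 - 53) = 234*3880 = 907920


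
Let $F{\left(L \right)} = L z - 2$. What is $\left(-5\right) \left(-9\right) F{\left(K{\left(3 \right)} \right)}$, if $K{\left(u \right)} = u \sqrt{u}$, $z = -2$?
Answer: $-90 - 270 \sqrt{3} \approx -557.65$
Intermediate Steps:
$K{\left(u \right)} = u^{\frac{3}{2}}$
$F{\left(L \right)} = -2 - 2 L$ ($F{\left(L \right)} = L \left(-2\right) - 2 = - 2 L - 2 = -2 - 2 L$)
$\left(-5\right) \left(-9\right) F{\left(K{\left(3 \right)} \right)} = \left(-5\right) \left(-9\right) \left(-2 - 2 \cdot 3^{\frac{3}{2}}\right) = 45 \left(-2 - 2 \cdot 3 \sqrt{3}\right) = 45 \left(-2 - 6 \sqrt{3}\right) = -90 - 270 \sqrt{3}$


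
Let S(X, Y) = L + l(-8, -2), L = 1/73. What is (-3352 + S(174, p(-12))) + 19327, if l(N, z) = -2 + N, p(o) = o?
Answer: 1165446/73 ≈ 15965.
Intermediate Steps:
L = 1/73 ≈ 0.013699
S(X, Y) = -729/73 (S(X, Y) = 1/73 + (-2 - 8) = 1/73 - 10 = -729/73)
(-3352 + S(174, p(-12))) + 19327 = (-3352 - 729/73) + 19327 = -245425/73 + 19327 = 1165446/73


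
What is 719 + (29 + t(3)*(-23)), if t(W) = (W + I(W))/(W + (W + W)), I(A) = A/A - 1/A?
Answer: 19943/27 ≈ 738.63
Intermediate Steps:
I(A) = 1 - 1/A
t(W) = (W + (-1 + W)/W)/(3*W) (t(W) = (W + (-1 + W)/W)/(W + (W + W)) = (W + (-1 + W)/W)/(W + 2*W) = (W + (-1 + W)/W)/((3*W)) = (W + (-1 + W)/W)*(1/(3*W)) = (W + (-1 + W)/W)/(3*W))
719 + (29 + t(3)*(-23)) = 719 + (29 + ((⅓)*(-1 + 3 + 3²)/3²)*(-23)) = 719 + (29 + ((⅓)*(⅑)*(-1 + 3 + 9))*(-23)) = 719 + (29 + ((⅓)*(⅑)*11)*(-23)) = 719 + (29 + (11/27)*(-23)) = 719 + (29 - 253/27) = 719 + 530/27 = 19943/27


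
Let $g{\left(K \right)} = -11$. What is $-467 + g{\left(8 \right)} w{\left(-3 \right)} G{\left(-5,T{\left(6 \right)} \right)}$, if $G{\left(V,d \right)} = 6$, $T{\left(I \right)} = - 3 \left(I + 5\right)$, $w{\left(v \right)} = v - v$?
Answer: $-467$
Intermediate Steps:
$w{\left(v \right)} = 0$
$T{\left(I \right)} = -15 - 3 I$ ($T{\left(I \right)} = - 3 \left(5 + I\right) = -15 - 3 I$)
$-467 + g{\left(8 \right)} w{\left(-3 \right)} G{\left(-5,T{\left(6 \right)} \right)} = -467 - 11 \cdot 0 \cdot 6 = -467 - 0 = -467 + 0 = -467$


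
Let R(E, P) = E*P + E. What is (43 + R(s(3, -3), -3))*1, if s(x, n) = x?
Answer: 37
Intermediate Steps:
R(E, P) = E + E*P
(43 + R(s(3, -3), -3))*1 = (43 + 3*(1 - 3))*1 = (43 + 3*(-2))*1 = (43 - 6)*1 = 37*1 = 37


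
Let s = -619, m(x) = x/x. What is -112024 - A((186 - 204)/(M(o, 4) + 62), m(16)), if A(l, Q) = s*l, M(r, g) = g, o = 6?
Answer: -1234121/11 ≈ -1.1219e+5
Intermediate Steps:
m(x) = 1
A(l, Q) = -619*l
-112024 - A((186 - 204)/(M(o, 4) + 62), m(16)) = -112024 - (-619)*(186 - 204)/(4 + 62) = -112024 - (-619)*(-18/66) = -112024 - (-619)*(-18*1/66) = -112024 - (-619)*(-3)/11 = -112024 - 1*1857/11 = -112024 - 1857/11 = -1234121/11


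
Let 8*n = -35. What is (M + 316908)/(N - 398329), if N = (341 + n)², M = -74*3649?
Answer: -3000448/18240807 ≈ -0.16449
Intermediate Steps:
n = -35/8 (n = (⅛)*(-35) = -35/8 ≈ -4.3750)
M = -270026
N = 7252249/64 (N = (341 - 35/8)² = (2693/8)² = 7252249/64 ≈ 1.1332e+5)
(M + 316908)/(N - 398329) = (-270026 + 316908)/(7252249/64 - 398329) = 46882/(-18240807/64) = 46882*(-64/18240807) = -3000448/18240807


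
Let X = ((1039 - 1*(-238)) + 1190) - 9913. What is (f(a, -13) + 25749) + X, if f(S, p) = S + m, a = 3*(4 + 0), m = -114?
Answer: 18201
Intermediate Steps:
a = 12 (a = 3*4 = 12)
f(S, p) = -114 + S (f(S, p) = S - 114 = -114 + S)
X = -7446 (X = ((1039 + 238) + 1190) - 9913 = (1277 + 1190) - 9913 = 2467 - 9913 = -7446)
(f(a, -13) + 25749) + X = ((-114 + 12) + 25749) - 7446 = (-102 + 25749) - 7446 = 25647 - 7446 = 18201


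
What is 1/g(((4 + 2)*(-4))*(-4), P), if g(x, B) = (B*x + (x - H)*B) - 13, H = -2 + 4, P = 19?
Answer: 1/3597 ≈ 0.00027801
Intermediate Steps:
H = 2
g(x, B) = -13 + B*x + B*(-2 + x) (g(x, B) = (B*x + (x - 1*2)*B) - 13 = (B*x + (x - 2)*B) - 13 = (B*x + (-2 + x)*B) - 13 = (B*x + B*(-2 + x)) - 13 = -13 + B*x + B*(-2 + x))
1/g(((4 + 2)*(-4))*(-4), P) = 1/(-13 - 2*19 + 2*19*(((4 + 2)*(-4))*(-4))) = 1/(-13 - 38 + 2*19*((6*(-4))*(-4))) = 1/(-13 - 38 + 2*19*(-24*(-4))) = 1/(-13 - 38 + 2*19*96) = 1/(-13 - 38 + 3648) = 1/3597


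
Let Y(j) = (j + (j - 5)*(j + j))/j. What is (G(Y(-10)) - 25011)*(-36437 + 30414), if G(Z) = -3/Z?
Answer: 4368578268/29 ≈ 1.5064e+8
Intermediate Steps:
Y(j) = (j + 2*j*(-5 + j))/j (Y(j) = (j + (-5 + j)*(2*j))/j = (j + 2*j*(-5 + j))/j)
(G(Y(-10)) - 25011)*(-36437 + 30414) = (-3/(-9 + 2*(-10)) - 25011)*(-36437 + 30414) = (-3/(-9 - 20) - 25011)*(-6023) = (-3/(-29) - 25011)*(-6023) = (-3*(-1/29) - 25011)*(-6023) = (3/29 - 25011)*(-6023) = -725316/29*(-6023) = 4368578268/29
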